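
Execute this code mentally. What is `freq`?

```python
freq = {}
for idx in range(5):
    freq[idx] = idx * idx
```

Let's trace through this code step by step.

Initialize: freq = {}
Entering loop: for idx in range(5):

After execution: freq = {0: 0, 1: 1, 2: 4, 3: 9, 4: 16}
{0: 0, 1: 1, 2: 4, 3: 9, 4: 16}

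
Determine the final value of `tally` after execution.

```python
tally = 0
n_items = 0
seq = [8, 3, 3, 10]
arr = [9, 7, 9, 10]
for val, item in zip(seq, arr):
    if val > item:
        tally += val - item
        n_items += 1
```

Let's trace through this code step by step.

Initialize: tally = 0
Initialize: n_items = 0
Initialize: seq = [8, 3, 3, 10]
Initialize: arr = [9, 7, 9, 10]
Entering loop: for val, item in zip(seq, arr):

After execution: tally = 0
0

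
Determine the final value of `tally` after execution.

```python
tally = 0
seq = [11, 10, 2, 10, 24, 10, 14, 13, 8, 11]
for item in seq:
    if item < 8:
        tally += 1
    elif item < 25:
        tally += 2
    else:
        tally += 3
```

Let's trace through this code step by step.

Initialize: tally = 0
Initialize: seq = [11, 10, 2, 10, 24, 10, 14, 13, 8, 11]
Entering loop: for item in seq:

After execution: tally = 19
19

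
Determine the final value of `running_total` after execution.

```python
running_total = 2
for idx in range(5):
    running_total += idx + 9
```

Let's trace through this code step by step.

Initialize: running_total = 2
Entering loop: for idx in range(5):

After execution: running_total = 57
57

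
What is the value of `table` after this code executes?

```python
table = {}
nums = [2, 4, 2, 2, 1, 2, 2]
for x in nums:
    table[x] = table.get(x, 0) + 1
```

Let's trace through this code step by step.

Initialize: table = {}
Initialize: nums = [2, 4, 2, 2, 1, 2, 2]
Entering loop: for x in nums:

After execution: table = {2: 5, 4: 1, 1: 1}
{2: 5, 4: 1, 1: 1}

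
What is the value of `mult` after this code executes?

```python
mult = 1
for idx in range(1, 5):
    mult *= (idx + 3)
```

Let's trace through this code step by step.

Initialize: mult = 1
Entering loop: for idx in range(1, 5):

After execution: mult = 840
840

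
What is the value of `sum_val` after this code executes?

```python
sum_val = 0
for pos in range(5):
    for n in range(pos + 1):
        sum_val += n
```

Let's trace through this code step by step.

Initialize: sum_val = 0
Entering loop: for pos in range(5):

After execution: sum_val = 20
20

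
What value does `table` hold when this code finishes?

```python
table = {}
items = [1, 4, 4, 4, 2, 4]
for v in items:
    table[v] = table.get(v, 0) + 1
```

Let's trace through this code step by step.

Initialize: table = {}
Initialize: items = [1, 4, 4, 4, 2, 4]
Entering loop: for v in items:

After execution: table = {1: 1, 4: 4, 2: 1}
{1: 1, 4: 4, 2: 1}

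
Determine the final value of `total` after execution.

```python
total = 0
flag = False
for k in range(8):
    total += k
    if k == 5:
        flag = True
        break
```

Let's trace through this code step by step.

Initialize: total = 0
Initialize: flag = False
Entering loop: for k in range(8):

After execution: total = 15
15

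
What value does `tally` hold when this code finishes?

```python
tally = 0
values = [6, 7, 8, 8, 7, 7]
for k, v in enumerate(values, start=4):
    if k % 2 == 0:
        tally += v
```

Let's trace through this code step by step.

Initialize: tally = 0
Initialize: values = [6, 7, 8, 8, 7, 7]
Entering loop: for k, v in enumerate(values, start=4):

After execution: tally = 21
21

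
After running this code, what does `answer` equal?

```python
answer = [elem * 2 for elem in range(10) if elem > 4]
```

Let's trace through this code step by step.

Initialize: answer = [elem * 2 for elem in range(10) if elem > 4]

After execution: answer = [10, 12, 14, 16, 18]
[10, 12, 14, 16, 18]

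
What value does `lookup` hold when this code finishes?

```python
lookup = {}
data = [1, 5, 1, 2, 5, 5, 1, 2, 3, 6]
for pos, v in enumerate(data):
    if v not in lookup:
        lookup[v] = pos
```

Let's trace through this code step by step.

Initialize: lookup = {}
Initialize: data = [1, 5, 1, 2, 5, 5, 1, 2, 3, 6]
Entering loop: for pos, v in enumerate(data):

After execution: lookup = {1: 0, 5: 1, 2: 3, 3: 8, 6: 9}
{1: 0, 5: 1, 2: 3, 3: 8, 6: 9}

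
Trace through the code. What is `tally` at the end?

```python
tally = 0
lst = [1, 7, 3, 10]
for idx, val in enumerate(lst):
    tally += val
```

Let's trace through this code step by step.

Initialize: tally = 0
Initialize: lst = [1, 7, 3, 10]
Entering loop: for idx, val in enumerate(lst):

After execution: tally = 21
21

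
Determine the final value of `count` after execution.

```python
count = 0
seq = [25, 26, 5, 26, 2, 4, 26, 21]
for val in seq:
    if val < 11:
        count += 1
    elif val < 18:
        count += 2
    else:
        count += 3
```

Let's trace through this code step by step.

Initialize: count = 0
Initialize: seq = [25, 26, 5, 26, 2, 4, 26, 21]
Entering loop: for val in seq:

After execution: count = 18
18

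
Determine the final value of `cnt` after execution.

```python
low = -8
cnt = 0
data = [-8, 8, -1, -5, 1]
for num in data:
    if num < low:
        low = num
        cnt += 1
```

Let's trace through this code step by step.

Initialize: low = -8
Initialize: cnt = 0
Initialize: data = [-8, 8, -1, -5, 1]
Entering loop: for num in data:

After execution: cnt = 0
0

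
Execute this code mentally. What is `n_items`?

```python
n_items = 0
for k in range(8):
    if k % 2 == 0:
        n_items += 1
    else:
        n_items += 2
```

Let's trace through this code step by step.

Initialize: n_items = 0
Entering loop: for k in range(8):

After execution: n_items = 12
12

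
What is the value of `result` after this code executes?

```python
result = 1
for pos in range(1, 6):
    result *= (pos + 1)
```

Let's trace through this code step by step.

Initialize: result = 1
Entering loop: for pos in range(1, 6):

After execution: result = 720
720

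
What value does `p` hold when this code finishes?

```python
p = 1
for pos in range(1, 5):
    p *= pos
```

Let's trace through this code step by step.

Initialize: p = 1
Entering loop: for pos in range(1, 5):

After execution: p = 24
24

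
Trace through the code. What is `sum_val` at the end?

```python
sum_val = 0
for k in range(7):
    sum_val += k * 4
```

Let's trace through this code step by step.

Initialize: sum_val = 0
Entering loop: for k in range(7):

After execution: sum_val = 84
84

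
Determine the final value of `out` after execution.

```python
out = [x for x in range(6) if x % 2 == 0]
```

Let's trace through this code step by step.

Initialize: out = [x for x in range(6) if x % 2 == 0]

After execution: out = [0, 2, 4]
[0, 2, 4]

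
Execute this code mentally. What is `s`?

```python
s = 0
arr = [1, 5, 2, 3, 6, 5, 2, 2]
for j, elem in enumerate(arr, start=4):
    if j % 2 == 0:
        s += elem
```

Let's trace through this code step by step.

Initialize: s = 0
Initialize: arr = [1, 5, 2, 3, 6, 5, 2, 2]
Entering loop: for j, elem in enumerate(arr, start=4):

After execution: s = 11
11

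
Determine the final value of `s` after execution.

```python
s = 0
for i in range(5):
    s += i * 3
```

Let's trace through this code step by step.

Initialize: s = 0
Entering loop: for i in range(5):

After execution: s = 30
30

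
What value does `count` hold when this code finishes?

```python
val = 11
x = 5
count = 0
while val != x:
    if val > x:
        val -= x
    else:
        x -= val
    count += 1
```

Let's trace through this code step by step.

Initialize: val = 11
Initialize: x = 5
Initialize: count = 0
Entering loop: while val != x:

After execution: count = 6
6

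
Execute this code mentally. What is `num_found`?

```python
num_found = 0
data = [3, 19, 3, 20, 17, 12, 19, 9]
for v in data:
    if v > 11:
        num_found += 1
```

Let's trace through this code step by step.

Initialize: num_found = 0
Initialize: data = [3, 19, 3, 20, 17, 12, 19, 9]
Entering loop: for v in data:

After execution: num_found = 5
5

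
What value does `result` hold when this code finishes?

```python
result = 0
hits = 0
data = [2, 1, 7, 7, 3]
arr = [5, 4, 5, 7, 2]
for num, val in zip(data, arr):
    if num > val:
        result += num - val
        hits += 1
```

Let's trace through this code step by step.

Initialize: result = 0
Initialize: hits = 0
Initialize: data = [2, 1, 7, 7, 3]
Initialize: arr = [5, 4, 5, 7, 2]
Entering loop: for num, val in zip(data, arr):

After execution: result = 3
3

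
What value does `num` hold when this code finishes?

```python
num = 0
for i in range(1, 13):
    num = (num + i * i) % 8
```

Let's trace through this code step by step.

Initialize: num = 0
Entering loop: for i in range(1, 13):

After execution: num = 2
2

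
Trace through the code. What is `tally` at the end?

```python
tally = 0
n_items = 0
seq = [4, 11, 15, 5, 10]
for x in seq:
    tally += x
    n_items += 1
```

Let's trace through this code step by step.

Initialize: tally = 0
Initialize: n_items = 0
Initialize: seq = [4, 11, 15, 5, 10]
Entering loop: for x in seq:

After execution: tally = 45
45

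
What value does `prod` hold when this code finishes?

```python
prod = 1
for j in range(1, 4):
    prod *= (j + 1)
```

Let's trace through this code step by step.

Initialize: prod = 1
Entering loop: for j in range(1, 4):

After execution: prod = 24
24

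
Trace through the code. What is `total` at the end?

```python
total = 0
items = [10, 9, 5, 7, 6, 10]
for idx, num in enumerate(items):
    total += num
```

Let's trace through this code step by step.

Initialize: total = 0
Initialize: items = [10, 9, 5, 7, 6, 10]
Entering loop: for idx, num in enumerate(items):

After execution: total = 47
47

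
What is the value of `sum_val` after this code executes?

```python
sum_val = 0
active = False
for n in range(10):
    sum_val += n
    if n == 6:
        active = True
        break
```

Let's trace through this code step by step.

Initialize: sum_val = 0
Initialize: active = False
Entering loop: for n in range(10):

After execution: sum_val = 21
21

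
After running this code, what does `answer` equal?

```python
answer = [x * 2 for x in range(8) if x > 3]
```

Let's trace through this code step by step.

Initialize: answer = [x * 2 for x in range(8) if x > 3]

After execution: answer = [8, 10, 12, 14]
[8, 10, 12, 14]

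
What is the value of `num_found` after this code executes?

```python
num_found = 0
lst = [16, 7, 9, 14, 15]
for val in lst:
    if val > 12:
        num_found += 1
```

Let's trace through this code step by step.

Initialize: num_found = 0
Initialize: lst = [16, 7, 9, 14, 15]
Entering loop: for val in lst:

After execution: num_found = 3
3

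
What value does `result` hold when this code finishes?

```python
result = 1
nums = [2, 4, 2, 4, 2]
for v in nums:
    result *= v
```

Let's trace through this code step by step.

Initialize: result = 1
Initialize: nums = [2, 4, 2, 4, 2]
Entering loop: for v in nums:

After execution: result = 128
128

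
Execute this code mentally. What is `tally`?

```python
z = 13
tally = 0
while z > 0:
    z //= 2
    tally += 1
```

Let's trace through this code step by step.

Initialize: z = 13
Initialize: tally = 0
Entering loop: while z > 0:

After execution: tally = 4
4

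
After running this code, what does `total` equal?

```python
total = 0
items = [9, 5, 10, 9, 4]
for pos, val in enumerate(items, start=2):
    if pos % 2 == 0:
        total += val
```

Let's trace through this code step by step.

Initialize: total = 0
Initialize: items = [9, 5, 10, 9, 4]
Entering loop: for pos, val in enumerate(items, start=2):

After execution: total = 23
23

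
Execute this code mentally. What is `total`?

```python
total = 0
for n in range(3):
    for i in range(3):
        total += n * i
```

Let's trace through this code step by step.

Initialize: total = 0
Entering loop: for n in range(3):

After execution: total = 9
9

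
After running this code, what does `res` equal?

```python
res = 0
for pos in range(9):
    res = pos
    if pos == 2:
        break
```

Let's trace through this code step by step.

Initialize: res = 0
Entering loop: for pos in range(9):

After execution: res = 2
2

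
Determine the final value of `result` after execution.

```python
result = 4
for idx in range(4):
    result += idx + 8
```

Let's trace through this code step by step.

Initialize: result = 4
Entering loop: for idx in range(4):

After execution: result = 42
42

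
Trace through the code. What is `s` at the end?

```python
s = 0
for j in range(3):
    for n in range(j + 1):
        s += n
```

Let's trace through this code step by step.

Initialize: s = 0
Entering loop: for j in range(3):

After execution: s = 4
4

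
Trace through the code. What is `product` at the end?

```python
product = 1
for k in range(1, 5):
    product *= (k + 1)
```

Let's trace through this code step by step.

Initialize: product = 1
Entering loop: for k in range(1, 5):

After execution: product = 120
120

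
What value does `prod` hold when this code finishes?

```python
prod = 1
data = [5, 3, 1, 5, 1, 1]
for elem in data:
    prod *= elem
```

Let's trace through this code step by step.

Initialize: prod = 1
Initialize: data = [5, 3, 1, 5, 1, 1]
Entering loop: for elem in data:

After execution: prod = 75
75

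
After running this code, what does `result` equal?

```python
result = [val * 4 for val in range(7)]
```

Let's trace through this code step by step.

Initialize: result = [val * 4 for val in range(7)]

After execution: result = [0, 4, 8, 12, 16, 20, 24]
[0, 4, 8, 12, 16, 20, 24]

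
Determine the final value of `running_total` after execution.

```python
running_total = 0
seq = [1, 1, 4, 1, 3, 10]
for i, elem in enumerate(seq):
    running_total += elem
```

Let's trace through this code step by step.

Initialize: running_total = 0
Initialize: seq = [1, 1, 4, 1, 3, 10]
Entering loop: for i, elem in enumerate(seq):

After execution: running_total = 20
20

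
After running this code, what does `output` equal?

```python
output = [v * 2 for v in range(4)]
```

Let's trace through this code step by step.

Initialize: output = [v * 2 for v in range(4)]

After execution: output = [0, 2, 4, 6]
[0, 2, 4, 6]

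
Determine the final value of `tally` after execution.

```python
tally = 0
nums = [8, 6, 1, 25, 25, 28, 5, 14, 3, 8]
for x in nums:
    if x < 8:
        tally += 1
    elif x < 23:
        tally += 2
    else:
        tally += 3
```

Let's trace through this code step by step.

Initialize: tally = 0
Initialize: nums = [8, 6, 1, 25, 25, 28, 5, 14, 3, 8]
Entering loop: for x in nums:

After execution: tally = 19
19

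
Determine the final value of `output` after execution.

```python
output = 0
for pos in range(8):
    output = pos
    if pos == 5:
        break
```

Let's trace through this code step by step.

Initialize: output = 0
Entering loop: for pos in range(8):

After execution: output = 5
5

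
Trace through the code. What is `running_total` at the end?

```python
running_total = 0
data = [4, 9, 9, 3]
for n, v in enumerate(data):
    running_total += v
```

Let's trace through this code step by step.

Initialize: running_total = 0
Initialize: data = [4, 9, 9, 3]
Entering loop: for n, v in enumerate(data):

After execution: running_total = 25
25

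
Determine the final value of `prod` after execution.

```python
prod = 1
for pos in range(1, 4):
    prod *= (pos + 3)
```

Let's trace through this code step by step.

Initialize: prod = 1
Entering loop: for pos in range(1, 4):

After execution: prod = 120
120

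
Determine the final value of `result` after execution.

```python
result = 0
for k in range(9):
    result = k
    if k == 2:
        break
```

Let's trace through this code step by step.

Initialize: result = 0
Entering loop: for k in range(9):

After execution: result = 2
2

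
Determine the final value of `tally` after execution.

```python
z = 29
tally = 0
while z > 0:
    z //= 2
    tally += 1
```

Let's trace through this code step by step.

Initialize: z = 29
Initialize: tally = 0
Entering loop: while z > 0:

After execution: tally = 5
5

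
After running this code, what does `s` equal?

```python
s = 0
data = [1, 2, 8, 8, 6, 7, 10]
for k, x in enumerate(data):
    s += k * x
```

Let's trace through this code step by step.

Initialize: s = 0
Initialize: data = [1, 2, 8, 8, 6, 7, 10]
Entering loop: for k, x in enumerate(data):

After execution: s = 161
161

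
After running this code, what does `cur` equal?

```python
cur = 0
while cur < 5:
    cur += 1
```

Let's trace through this code step by step.

Initialize: cur = 0
Entering loop: while cur < 5:

After execution: cur = 5
5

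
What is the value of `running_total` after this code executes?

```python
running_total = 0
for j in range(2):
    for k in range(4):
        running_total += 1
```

Let's trace through this code step by step.

Initialize: running_total = 0
Entering loop: for j in range(2):

After execution: running_total = 8
8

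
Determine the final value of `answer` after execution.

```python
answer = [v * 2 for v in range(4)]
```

Let's trace through this code step by step.

Initialize: answer = [v * 2 for v in range(4)]

After execution: answer = [0, 2, 4, 6]
[0, 2, 4, 6]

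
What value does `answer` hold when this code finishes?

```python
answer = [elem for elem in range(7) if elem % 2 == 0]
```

Let's trace through this code step by step.

Initialize: answer = [elem for elem in range(7) if elem % 2 == 0]

After execution: answer = [0, 2, 4, 6]
[0, 2, 4, 6]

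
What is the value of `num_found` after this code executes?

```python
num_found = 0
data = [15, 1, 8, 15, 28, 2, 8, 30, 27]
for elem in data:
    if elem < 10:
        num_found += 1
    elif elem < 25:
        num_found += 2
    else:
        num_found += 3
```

Let's trace through this code step by step.

Initialize: num_found = 0
Initialize: data = [15, 1, 8, 15, 28, 2, 8, 30, 27]
Entering loop: for elem in data:

After execution: num_found = 17
17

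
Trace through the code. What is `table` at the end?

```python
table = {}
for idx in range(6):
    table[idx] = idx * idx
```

Let's trace through this code step by step.

Initialize: table = {}
Entering loop: for idx in range(6):

After execution: table = {0: 0, 1: 1, 2: 4, 3: 9, 4: 16, 5: 25}
{0: 0, 1: 1, 2: 4, 3: 9, 4: 16, 5: 25}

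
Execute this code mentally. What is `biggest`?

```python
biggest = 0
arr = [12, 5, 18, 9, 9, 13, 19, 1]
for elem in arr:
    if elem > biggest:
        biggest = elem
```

Let's trace through this code step by step.

Initialize: biggest = 0
Initialize: arr = [12, 5, 18, 9, 9, 13, 19, 1]
Entering loop: for elem in arr:

After execution: biggest = 19
19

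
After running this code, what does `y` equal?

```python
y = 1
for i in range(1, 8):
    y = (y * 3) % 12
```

Let's trace through this code step by step.

Initialize: y = 1
Entering loop: for i in range(1, 8):

After execution: y = 3
3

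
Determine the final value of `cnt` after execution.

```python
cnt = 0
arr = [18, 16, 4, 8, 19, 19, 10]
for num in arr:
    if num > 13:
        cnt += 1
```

Let's trace through this code step by step.

Initialize: cnt = 0
Initialize: arr = [18, 16, 4, 8, 19, 19, 10]
Entering loop: for num in arr:

After execution: cnt = 4
4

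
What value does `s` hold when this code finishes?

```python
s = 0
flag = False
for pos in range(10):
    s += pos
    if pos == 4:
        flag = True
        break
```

Let's trace through this code step by step.

Initialize: s = 0
Initialize: flag = False
Entering loop: for pos in range(10):

After execution: s = 10
10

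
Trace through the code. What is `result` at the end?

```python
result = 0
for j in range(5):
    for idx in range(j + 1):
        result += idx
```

Let's trace through this code step by step.

Initialize: result = 0
Entering loop: for j in range(5):

After execution: result = 20
20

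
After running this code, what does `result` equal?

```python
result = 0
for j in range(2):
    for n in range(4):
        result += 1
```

Let's trace through this code step by step.

Initialize: result = 0
Entering loop: for j in range(2):

After execution: result = 8
8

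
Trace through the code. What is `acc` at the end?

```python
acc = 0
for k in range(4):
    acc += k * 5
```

Let's trace through this code step by step.

Initialize: acc = 0
Entering loop: for k in range(4):

After execution: acc = 30
30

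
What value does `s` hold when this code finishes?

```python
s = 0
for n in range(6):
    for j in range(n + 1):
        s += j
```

Let's trace through this code step by step.

Initialize: s = 0
Entering loop: for n in range(6):

After execution: s = 35
35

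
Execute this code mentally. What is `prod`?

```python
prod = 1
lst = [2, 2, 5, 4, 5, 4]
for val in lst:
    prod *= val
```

Let's trace through this code step by step.

Initialize: prod = 1
Initialize: lst = [2, 2, 5, 4, 5, 4]
Entering loop: for val in lst:

After execution: prod = 1600
1600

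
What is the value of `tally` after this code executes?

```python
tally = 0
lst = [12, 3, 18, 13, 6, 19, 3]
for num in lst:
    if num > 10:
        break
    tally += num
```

Let's trace through this code step by step.

Initialize: tally = 0
Initialize: lst = [12, 3, 18, 13, 6, 19, 3]
Entering loop: for num in lst:

After execution: tally = 0
0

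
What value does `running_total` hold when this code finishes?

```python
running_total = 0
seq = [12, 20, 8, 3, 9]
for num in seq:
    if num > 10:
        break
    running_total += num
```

Let's trace through this code step by step.

Initialize: running_total = 0
Initialize: seq = [12, 20, 8, 3, 9]
Entering loop: for num in seq:

After execution: running_total = 0
0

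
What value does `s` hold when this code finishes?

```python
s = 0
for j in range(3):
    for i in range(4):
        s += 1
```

Let's trace through this code step by step.

Initialize: s = 0
Entering loop: for j in range(3):

After execution: s = 12
12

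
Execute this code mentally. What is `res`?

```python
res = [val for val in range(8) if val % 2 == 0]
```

Let's trace through this code step by step.

Initialize: res = [val for val in range(8) if val % 2 == 0]

After execution: res = [0, 2, 4, 6]
[0, 2, 4, 6]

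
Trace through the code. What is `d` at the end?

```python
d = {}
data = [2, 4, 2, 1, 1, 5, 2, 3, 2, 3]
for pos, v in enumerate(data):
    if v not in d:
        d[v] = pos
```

Let's trace through this code step by step.

Initialize: d = {}
Initialize: data = [2, 4, 2, 1, 1, 5, 2, 3, 2, 3]
Entering loop: for pos, v in enumerate(data):

After execution: d = {2: 0, 4: 1, 1: 3, 5: 5, 3: 7}
{2: 0, 4: 1, 1: 3, 5: 5, 3: 7}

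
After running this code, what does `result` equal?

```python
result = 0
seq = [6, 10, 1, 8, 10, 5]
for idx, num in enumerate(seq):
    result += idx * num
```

Let's trace through this code step by step.

Initialize: result = 0
Initialize: seq = [6, 10, 1, 8, 10, 5]
Entering loop: for idx, num in enumerate(seq):

After execution: result = 101
101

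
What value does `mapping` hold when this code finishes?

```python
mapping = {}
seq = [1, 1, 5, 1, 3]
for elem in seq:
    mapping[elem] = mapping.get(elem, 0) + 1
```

Let's trace through this code step by step.

Initialize: mapping = {}
Initialize: seq = [1, 1, 5, 1, 3]
Entering loop: for elem in seq:

After execution: mapping = {1: 3, 5: 1, 3: 1}
{1: 3, 5: 1, 3: 1}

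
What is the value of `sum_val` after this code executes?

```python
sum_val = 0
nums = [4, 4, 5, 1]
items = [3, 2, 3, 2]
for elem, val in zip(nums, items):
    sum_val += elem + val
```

Let's trace through this code step by step.

Initialize: sum_val = 0
Initialize: nums = [4, 4, 5, 1]
Initialize: items = [3, 2, 3, 2]
Entering loop: for elem, val in zip(nums, items):

After execution: sum_val = 24
24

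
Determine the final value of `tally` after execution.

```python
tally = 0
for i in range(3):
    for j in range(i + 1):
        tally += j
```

Let's trace through this code step by step.

Initialize: tally = 0
Entering loop: for i in range(3):

After execution: tally = 4
4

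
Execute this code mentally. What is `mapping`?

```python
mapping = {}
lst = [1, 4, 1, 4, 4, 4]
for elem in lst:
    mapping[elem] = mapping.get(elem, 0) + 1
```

Let's trace through this code step by step.

Initialize: mapping = {}
Initialize: lst = [1, 4, 1, 4, 4, 4]
Entering loop: for elem in lst:

After execution: mapping = {1: 2, 4: 4}
{1: 2, 4: 4}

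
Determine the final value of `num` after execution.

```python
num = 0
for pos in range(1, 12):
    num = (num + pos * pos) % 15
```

Let's trace through this code step by step.

Initialize: num = 0
Entering loop: for pos in range(1, 12):

After execution: num = 11
11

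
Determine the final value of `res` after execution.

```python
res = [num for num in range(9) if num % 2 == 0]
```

Let's trace through this code step by step.

Initialize: res = [num for num in range(9) if num % 2 == 0]

After execution: res = [0, 2, 4, 6, 8]
[0, 2, 4, 6, 8]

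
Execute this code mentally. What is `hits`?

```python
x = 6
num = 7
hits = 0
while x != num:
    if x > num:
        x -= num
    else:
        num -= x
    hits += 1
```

Let's trace through this code step by step.

Initialize: x = 6
Initialize: num = 7
Initialize: hits = 0
Entering loop: while x != num:

After execution: hits = 6
6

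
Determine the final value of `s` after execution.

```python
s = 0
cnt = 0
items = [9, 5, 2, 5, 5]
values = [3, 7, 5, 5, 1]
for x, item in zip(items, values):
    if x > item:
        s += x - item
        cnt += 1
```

Let's trace through this code step by step.

Initialize: s = 0
Initialize: cnt = 0
Initialize: items = [9, 5, 2, 5, 5]
Initialize: values = [3, 7, 5, 5, 1]
Entering loop: for x, item in zip(items, values):

After execution: s = 10
10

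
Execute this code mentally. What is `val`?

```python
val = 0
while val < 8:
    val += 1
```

Let's trace through this code step by step.

Initialize: val = 0
Entering loop: while val < 8:

After execution: val = 8
8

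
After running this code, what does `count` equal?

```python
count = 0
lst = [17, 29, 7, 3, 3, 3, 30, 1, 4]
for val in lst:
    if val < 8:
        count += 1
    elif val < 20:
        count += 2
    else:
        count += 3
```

Let's trace through this code step by step.

Initialize: count = 0
Initialize: lst = [17, 29, 7, 3, 3, 3, 30, 1, 4]
Entering loop: for val in lst:

After execution: count = 14
14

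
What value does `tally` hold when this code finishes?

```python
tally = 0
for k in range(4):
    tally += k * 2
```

Let's trace through this code step by step.

Initialize: tally = 0
Entering loop: for k in range(4):

After execution: tally = 12
12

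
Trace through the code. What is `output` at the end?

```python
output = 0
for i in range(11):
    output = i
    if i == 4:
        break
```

Let's trace through this code step by step.

Initialize: output = 0
Entering loop: for i in range(11):

After execution: output = 4
4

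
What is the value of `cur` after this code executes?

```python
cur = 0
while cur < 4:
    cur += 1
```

Let's trace through this code step by step.

Initialize: cur = 0
Entering loop: while cur < 4:

After execution: cur = 4
4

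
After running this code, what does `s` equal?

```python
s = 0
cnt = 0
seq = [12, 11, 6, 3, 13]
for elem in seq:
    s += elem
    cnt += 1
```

Let's trace through this code step by step.

Initialize: s = 0
Initialize: cnt = 0
Initialize: seq = [12, 11, 6, 3, 13]
Entering loop: for elem in seq:

After execution: s = 45
45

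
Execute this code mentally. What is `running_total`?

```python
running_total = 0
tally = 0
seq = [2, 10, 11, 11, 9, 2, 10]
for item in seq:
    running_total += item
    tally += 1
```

Let's trace through this code step by step.

Initialize: running_total = 0
Initialize: tally = 0
Initialize: seq = [2, 10, 11, 11, 9, 2, 10]
Entering loop: for item in seq:

After execution: running_total = 55
55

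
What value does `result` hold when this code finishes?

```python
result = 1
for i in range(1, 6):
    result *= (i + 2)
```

Let's trace through this code step by step.

Initialize: result = 1
Entering loop: for i in range(1, 6):

After execution: result = 2520
2520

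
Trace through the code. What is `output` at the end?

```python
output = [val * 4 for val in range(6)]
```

Let's trace through this code step by step.

Initialize: output = [val * 4 for val in range(6)]

After execution: output = [0, 4, 8, 12, 16, 20]
[0, 4, 8, 12, 16, 20]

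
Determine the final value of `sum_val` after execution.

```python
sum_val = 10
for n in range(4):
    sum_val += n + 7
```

Let's trace through this code step by step.

Initialize: sum_val = 10
Entering loop: for n in range(4):

After execution: sum_val = 44
44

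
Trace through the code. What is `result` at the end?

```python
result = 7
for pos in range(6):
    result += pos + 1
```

Let's trace through this code step by step.

Initialize: result = 7
Entering loop: for pos in range(6):

After execution: result = 28
28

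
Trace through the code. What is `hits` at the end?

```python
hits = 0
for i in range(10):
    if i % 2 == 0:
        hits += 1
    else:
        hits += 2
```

Let's trace through this code step by step.

Initialize: hits = 0
Entering loop: for i in range(10):

After execution: hits = 15
15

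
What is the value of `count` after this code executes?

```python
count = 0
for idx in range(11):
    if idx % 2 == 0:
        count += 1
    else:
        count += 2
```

Let's trace through this code step by step.

Initialize: count = 0
Entering loop: for idx in range(11):

After execution: count = 16
16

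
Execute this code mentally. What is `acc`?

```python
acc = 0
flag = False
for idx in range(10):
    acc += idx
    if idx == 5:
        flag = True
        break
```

Let's trace through this code step by step.

Initialize: acc = 0
Initialize: flag = False
Entering loop: for idx in range(10):

After execution: acc = 15
15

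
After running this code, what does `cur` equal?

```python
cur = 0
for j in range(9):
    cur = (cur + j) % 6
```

Let's trace through this code step by step.

Initialize: cur = 0
Entering loop: for j in range(9):

After execution: cur = 0
0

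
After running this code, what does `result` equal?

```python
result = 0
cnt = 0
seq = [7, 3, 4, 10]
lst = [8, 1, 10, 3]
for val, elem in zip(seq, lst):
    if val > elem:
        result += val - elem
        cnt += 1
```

Let's trace through this code step by step.

Initialize: result = 0
Initialize: cnt = 0
Initialize: seq = [7, 3, 4, 10]
Initialize: lst = [8, 1, 10, 3]
Entering loop: for val, elem in zip(seq, lst):

After execution: result = 9
9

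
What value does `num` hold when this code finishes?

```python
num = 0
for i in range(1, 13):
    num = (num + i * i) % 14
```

Let's trace through this code step by step.

Initialize: num = 0
Entering loop: for i in range(1, 13):

After execution: num = 6
6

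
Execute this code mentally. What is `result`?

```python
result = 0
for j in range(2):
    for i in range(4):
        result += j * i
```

Let's trace through this code step by step.

Initialize: result = 0
Entering loop: for j in range(2):

After execution: result = 6
6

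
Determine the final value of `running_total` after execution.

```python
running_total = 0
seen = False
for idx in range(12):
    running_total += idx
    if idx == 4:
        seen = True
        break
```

Let's trace through this code step by step.

Initialize: running_total = 0
Initialize: seen = False
Entering loop: for idx in range(12):

After execution: running_total = 10
10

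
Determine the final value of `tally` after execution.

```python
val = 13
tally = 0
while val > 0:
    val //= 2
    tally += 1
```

Let's trace through this code step by step.

Initialize: val = 13
Initialize: tally = 0
Entering loop: while val > 0:

After execution: tally = 4
4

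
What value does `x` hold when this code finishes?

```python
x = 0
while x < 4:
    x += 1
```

Let's trace through this code step by step.

Initialize: x = 0
Entering loop: while x < 4:

After execution: x = 4
4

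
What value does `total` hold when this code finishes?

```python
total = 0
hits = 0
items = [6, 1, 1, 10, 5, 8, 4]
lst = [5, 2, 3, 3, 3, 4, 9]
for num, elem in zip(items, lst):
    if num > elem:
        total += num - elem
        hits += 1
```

Let's trace through this code step by step.

Initialize: total = 0
Initialize: hits = 0
Initialize: items = [6, 1, 1, 10, 5, 8, 4]
Initialize: lst = [5, 2, 3, 3, 3, 4, 9]
Entering loop: for num, elem in zip(items, lst):

After execution: total = 14
14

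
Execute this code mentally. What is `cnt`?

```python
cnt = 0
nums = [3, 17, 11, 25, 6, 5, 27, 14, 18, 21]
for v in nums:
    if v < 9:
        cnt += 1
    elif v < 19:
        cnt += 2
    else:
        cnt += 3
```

Let's trace through this code step by step.

Initialize: cnt = 0
Initialize: nums = [3, 17, 11, 25, 6, 5, 27, 14, 18, 21]
Entering loop: for v in nums:

After execution: cnt = 20
20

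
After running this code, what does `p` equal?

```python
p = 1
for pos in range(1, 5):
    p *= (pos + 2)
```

Let's trace through this code step by step.

Initialize: p = 1
Entering loop: for pos in range(1, 5):

After execution: p = 360
360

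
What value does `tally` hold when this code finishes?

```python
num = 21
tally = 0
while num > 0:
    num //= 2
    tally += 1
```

Let's trace through this code step by step.

Initialize: num = 21
Initialize: tally = 0
Entering loop: while num > 0:

After execution: tally = 5
5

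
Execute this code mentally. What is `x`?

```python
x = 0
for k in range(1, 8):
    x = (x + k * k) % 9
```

Let's trace through this code step by step.

Initialize: x = 0
Entering loop: for k in range(1, 8):

After execution: x = 5
5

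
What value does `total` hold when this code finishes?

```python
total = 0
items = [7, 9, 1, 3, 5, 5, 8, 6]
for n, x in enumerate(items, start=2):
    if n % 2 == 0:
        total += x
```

Let's trace through this code step by step.

Initialize: total = 0
Initialize: items = [7, 9, 1, 3, 5, 5, 8, 6]
Entering loop: for n, x in enumerate(items, start=2):

After execution: total = 21
21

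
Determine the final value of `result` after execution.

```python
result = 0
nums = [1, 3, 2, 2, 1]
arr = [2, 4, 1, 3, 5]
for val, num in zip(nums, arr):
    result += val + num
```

Let's trace through this code step by step.

Initialize: result = 0
Initialize: nums = [1, 3, 2, 2, 1]
Initialize: arr = [2, 4, 1, 3, 5]
Entering loop: for val, num in zip(nums, arr):

After execution: result = 24
24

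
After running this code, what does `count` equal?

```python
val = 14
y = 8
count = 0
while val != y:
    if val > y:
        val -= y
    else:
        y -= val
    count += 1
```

Let's trace through this code step by step.

Initialize: val = 14
Initialize: y = 8
Initialize: count = 0
Entering loop: while val != y:

After execution: count = 4
4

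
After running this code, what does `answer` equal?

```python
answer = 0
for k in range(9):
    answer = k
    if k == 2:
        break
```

Let's trace through this code step by step.

Initialize: answer = 0
Entering loop: for k in range(9):

After execution: answer = 2
2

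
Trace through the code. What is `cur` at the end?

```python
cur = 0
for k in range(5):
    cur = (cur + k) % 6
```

Let's trace through this code step by step.

Initialize: cur = 0
Entering loop: for k in range(5):

After execution: cur = 4
4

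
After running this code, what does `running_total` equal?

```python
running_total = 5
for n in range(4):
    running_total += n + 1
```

Let's trace through this code step by step.

Initialize: running_total = 5
Entering loop: for n in range(4):

After execution: running_total = 15
15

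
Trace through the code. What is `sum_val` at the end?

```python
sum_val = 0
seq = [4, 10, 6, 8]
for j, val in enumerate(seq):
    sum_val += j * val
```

Let's trace through this code step by step.

Initialize: sum_val = 0
Initialize: seq = [4, 10, 6, 8]
Entering loop: for j, val in enumerate(seq):

After execution: sum_val = 46
46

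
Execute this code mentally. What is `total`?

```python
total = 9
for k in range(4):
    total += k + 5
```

Let's trace through this code step by step.

Initialize: total = 9
Entering loop: for k in range(4):

After execution: total = 35
35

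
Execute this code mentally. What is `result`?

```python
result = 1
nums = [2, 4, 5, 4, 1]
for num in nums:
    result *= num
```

Let's trace through this code step by step.

Initialize: result = 1
Initialize: nums = [2, 4, 5, 4, 1]
Entering loop: for num in nums:

After execution: result = 160
160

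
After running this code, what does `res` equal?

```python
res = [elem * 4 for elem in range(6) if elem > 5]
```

Let's trace through this code step by step.

Initialize: res = [elem * 4 for elem in range(6) if elem > 5]

After execution: res = []
[]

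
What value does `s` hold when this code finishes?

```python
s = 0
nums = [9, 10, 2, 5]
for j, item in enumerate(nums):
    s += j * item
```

Let's trace through this code step by step.

Initialize: s = 0
Initialize: nums = [9, 10, 2, 5]
Entering loop: for j, item in enumerate(nums):

After execution: s = 29
29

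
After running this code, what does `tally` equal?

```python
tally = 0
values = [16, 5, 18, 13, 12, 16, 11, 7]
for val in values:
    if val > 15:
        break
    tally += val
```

Let's trace through this code step by step.

Initialize: tally = 0
Initialize: values = [16, 5, 18, 13, 12, 16, 11, 7]
Entering loop: for val in values:

After execution: tally = 0
0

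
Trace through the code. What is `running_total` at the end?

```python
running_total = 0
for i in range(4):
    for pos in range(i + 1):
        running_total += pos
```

Let's trace through this code step by step.

Initialize: running_total = 0
Entering loop: for i in range(4):

After execution: running_total = 10
10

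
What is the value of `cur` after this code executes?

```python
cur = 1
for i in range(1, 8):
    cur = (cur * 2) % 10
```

Let's trace through this code step by step.

Initialize: cur = 1
Entering loop: for i in range(1, 8):

After execution: cur = 8
8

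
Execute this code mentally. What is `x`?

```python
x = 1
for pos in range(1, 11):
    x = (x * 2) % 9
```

Let's trace through this code step by step.

Initialize: x = 1
Entering loop: for pos in range(1, 11):

After execution: x = 7
7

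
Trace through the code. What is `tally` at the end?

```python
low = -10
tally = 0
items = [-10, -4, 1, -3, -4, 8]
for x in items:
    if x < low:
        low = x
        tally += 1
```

Let's trace through this code step by step.

Initialize: low = -10
Initialize: tally = 0
Initialize: items = [-10, -4, 1, -3, -4, 8]
Entering loop: for x in items:

After execution: tally = 0
0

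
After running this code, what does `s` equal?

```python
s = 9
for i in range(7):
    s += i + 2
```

Let's trace through this code step by step.

Initialize: s = 9
Entering loop: for i in range(7):

After execution: s = 44
44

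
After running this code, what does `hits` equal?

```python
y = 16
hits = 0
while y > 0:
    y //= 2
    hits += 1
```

Let's trace through this code step by step.

Initialize: y = 16
Initialize: hits = 0
Entering loop: while y > 0:

After execution: hits = 5
5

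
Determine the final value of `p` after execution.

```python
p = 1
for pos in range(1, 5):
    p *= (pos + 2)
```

Let's trace through this code step by step.

Initialize: p = 1
Entering loop: for pos in range(1, 5):

After execution: p = 360
360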